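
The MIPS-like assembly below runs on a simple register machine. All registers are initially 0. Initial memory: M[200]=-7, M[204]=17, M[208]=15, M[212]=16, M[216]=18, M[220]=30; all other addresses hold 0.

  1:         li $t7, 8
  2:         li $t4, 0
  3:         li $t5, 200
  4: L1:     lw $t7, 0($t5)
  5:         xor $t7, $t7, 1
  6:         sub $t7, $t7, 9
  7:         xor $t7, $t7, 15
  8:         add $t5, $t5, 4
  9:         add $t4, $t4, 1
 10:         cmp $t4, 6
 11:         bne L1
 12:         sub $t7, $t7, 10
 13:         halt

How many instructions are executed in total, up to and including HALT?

$t7=8
$t4=0
$t5=200
$t7=M[200]=-7
$t7=(-7)^1=-8
$t7=(-8)-9=-17
$t7=(-17)^15=-32
$t5=200+4=204
$t4=0+1=1
cmp $t4, 6  (cmp 1,6)
bne L1: taken
$t7=M[204]=17
$t7=17^1=16
$t7=16-9=7
$t7=7^15=8
$t5=204+4=208
$t4=1+1=2
cmp $t4, 6  (cmp 2,6)
bne L1: taken
$t7=M[208]=15
$t7=15^1=14
$t7=14-9=5
$t7=5^15=10
$t5=208+4=212
$t4=2+1=3
cmp $t4, 6  (cmp 3,6)
bne L1: taken
$t7=M[212]=16
$t7=16^1=17
$t7=17-9=8
$t7=8^15=7
$t5=212+4=216
$t4=3+1=4
cmp $t4, 6  (cmp 4,6)
bne L1: taken
$t7=M[216]=18
$t7=18^1=19
$t7=19-9=10
$t7=10^15=5
$t5=216+4=220
$t4=4+1=5
cmp $t4, 6  (cmp 5,6)
bne L1: taken
$t7=M[220]=30
$t7=30^1=31
$t7=31-9=22
$t7=22^15=25
$t5=220+4=224
$t4=5+1=6
cmp $t4, 6  (cmp 6,6)
bne L1: not taken
$t7=25-10=15
halt.
Total executed instructions: 53.

53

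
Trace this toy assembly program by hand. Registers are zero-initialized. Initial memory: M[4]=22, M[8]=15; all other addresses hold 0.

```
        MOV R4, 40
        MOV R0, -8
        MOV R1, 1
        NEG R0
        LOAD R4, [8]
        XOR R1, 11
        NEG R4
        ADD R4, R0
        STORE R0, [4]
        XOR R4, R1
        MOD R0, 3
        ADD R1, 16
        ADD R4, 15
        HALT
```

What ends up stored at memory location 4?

after MOV R4, 40: R4=40
after MOV R0, -8: R0=-8
after MOV R1, 1: R1=1
after NEG R0: R0=-(-8)=8
after LOAD R4, [8]: R4=M[8]=15
after XOR R1, 11: R1=1^11=10
after NEG R4: R4=-(15)=-15
after ADD R4, R0: R4=(-15)+8=-7
STORE R0, [4] → M[4]=8
after XOR R4, R1: R4=(-7)^10=-13
after MOD R0, 3: R0=8%3=2
after ADD R1, 16: R1=10+16=26
after ADD R4, 15: R4=(-13)+15=2
halt.

8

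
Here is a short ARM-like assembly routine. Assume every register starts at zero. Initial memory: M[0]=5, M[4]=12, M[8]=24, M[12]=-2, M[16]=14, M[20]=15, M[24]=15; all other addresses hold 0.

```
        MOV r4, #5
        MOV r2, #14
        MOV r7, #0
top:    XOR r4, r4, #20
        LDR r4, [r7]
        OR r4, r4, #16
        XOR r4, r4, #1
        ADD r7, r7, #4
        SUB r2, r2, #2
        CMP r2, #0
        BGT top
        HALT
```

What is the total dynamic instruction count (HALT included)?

60

r4=5
r2=14
r7=0
r4=5^20=17
r4=M[0]=5
r4=5|16=21
r4=21^1=20
r7=0+4=4
r2=14-2=12
CMP r2, #0  (cmp 12,0)
BGT top: taken
r4=20^20=0
r4=M[4]=12
r4=12|16=28
r4=28^1=29
r7=4+4=8
r2=12-2=10
CMP r2, #0  (cmp 10,0)
BGT top: taken
r4=29^20=9
r4=M[8]=24
r4=24|16=24
r4=24^1=25
r7=8+4=12
r2=10-2=8
CMP r2, #0  (cmp 8,0)
BGT top: taken
r4=25^20=13
r4=M[12]=-2
r4=(-2)|16=-2
r4=(-2)^1=-1
r7=12+4=16
r2=8-2=6
CMP r2, #0  (cmp 6,0)
BGT top: taken
r4=(-1)^20=-21
r4=M[16]=14
r4=14|16=30
r4=30^1=31
r7=16+4=20
r2=6-2=4
CMP r2, #0  (cmp 4,0)
BGT top: taken
r4=31^20=11
r4=M[20]=15
r4=15|16=31
r4=31^1=30
r7=20+4=24
r2=4-2=2
CMP r2, #0  (cmp 2,0)
BGT top: taken
r4=30^20=10
r4=M[24]=15
r4=15|16=31
r4=31^1=30
r7=24+4=28
r2=2-2=0
CMP r2, #0  (cmp 0,0)
BGT top: not taken
halt.
Total executed instructions: 60.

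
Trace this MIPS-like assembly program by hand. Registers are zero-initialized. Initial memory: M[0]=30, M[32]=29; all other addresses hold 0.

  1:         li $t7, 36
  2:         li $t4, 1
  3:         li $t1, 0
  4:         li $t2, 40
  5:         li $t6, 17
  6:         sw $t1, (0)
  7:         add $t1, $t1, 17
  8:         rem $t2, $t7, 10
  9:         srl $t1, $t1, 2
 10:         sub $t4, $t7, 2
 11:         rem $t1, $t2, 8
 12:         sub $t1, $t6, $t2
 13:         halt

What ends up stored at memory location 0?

$t7=36
$t4=1
$t1=0
$t2=40
$t6=17
sw $t1, (0) → M[0]=0
$t1=0+17=17
$t2=36%10=6
$t1=17>>2=4
$t4=36-2=34
$t1=6%8=6
$t1=17-6=11
halt.

0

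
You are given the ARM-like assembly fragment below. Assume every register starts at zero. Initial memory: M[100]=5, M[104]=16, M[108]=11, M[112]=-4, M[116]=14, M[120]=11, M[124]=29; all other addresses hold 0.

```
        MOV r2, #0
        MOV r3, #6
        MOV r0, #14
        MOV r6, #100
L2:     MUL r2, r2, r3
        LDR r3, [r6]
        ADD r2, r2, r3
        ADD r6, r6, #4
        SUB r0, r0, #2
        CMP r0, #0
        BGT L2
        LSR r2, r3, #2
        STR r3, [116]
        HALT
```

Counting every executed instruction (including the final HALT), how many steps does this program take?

MOV r2, #0 → r2=0
MOV r3, #6 → r3=6
MOV r0, #14 → r0=14
MOV r6, #100 → r6=100
MUL r2, r2, r3 → r2=0*6=0
LDR r3, [r6] → r3=M[100]=5
ADD r2, r2, r3 → r2=0+5=5
ADD r6, r6, #4 → r6=100+4=104
SUB r0, r0, #2 → r0=14-2=12
CMP r0, #0  (cmp 12,0)
BGT L2: taken
MUL r2, r2, r3 → r2=5*5=25
LDR r3, [r6] → r3=M[104]=16
ADD r2, r2, r3 → r2=25+16=41
ADD r6, r6, #4 → r6=104+4=108
SUB r0, r0, #2 → r0=12-2=10
CMP r0, #0  (cmp 10,0)
BGT L2: taken
MUL r2, r2, r3 → r2=41*16=656
LDR r3, [r6] → r3=M[108]=11
ADD r2, r2, r3 → r2=656+11=667
ADD r6, r6, #4 → r6=108+4=112
SUB r0, r0, #2 → r0=10-2=8
CMP r0, #0  (cmp 8,0)
BGT L2: taken
MUL r2, r2, r3 → r2=667*11=7337
LDR r3, [r6] → r3=M[112]=-4
ADD r2, r2, r3 → r2=7337+(-4)=7333
ADD r6, r6, #4 → r6=112+4=116
SUB r0, r0, #2 → r0=8-2=6
CMP r0, #0  (cmp 6,0)
BGT L2: taken
MUL r2, r2, r3 → r2=7333*(-4)=-29332
LDR r3, [r6] → r3=M[116]=14
ADD r2, r2, r3 → r2=(-29332)+14=-29318
ADD r6, r6, #4 → r6=116+4=120
SUB r0, r0, #2 → r0=6-2=4
CMP r0, #0  (cmp 4,0)
BGT L2: taken
MUL r2, r2, r3 → r2=(-29318)*14=-410452
LDR r3, [r6] → r3=M[120]=11
ADD r2, r2, r3 → r2=(-410452)+11=-410441
ADD r6, r6, #4 → r6=120+4=124
SUB r0, r0, #2 → r0=4-2=2
CMP r0, #0  (cmp 2,0)
BGT L2: taken
MUL r2, r2, r3 → r2=(-410441)*11=-4514851
LDR r3, [r6] → r3=M[124]=29
ADD r2, r2, r3 → r2=(-4514851)+29=-4514822
ADD r6, r6, #4 → r6=124+4=128
SUB r0, r0, #2 → r0=2-2=0
CMP r0, #0  (cmp 0,0)
BGT L2: not taken
LSR r2, r3, #2 → r2=29>>2=7
STR r3, [116] → M[116]=29
halt.
Total executed instructions: 56.

56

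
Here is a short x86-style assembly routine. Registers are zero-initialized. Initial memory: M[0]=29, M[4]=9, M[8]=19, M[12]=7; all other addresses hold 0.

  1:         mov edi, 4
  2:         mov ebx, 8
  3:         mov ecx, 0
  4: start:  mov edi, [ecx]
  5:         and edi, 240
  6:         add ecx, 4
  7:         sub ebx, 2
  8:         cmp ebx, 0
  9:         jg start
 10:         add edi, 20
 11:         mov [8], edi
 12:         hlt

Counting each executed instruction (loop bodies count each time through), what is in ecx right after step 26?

16

after mov edi, 4: edi=4
after mov ebx, 8: ebx=8
after mov ecx, 0: ecx=0
after mov edi, [ecx]: edi=M[0]=29
after and edi, 240: edi=29&240=16
after add ecx, 4: ecx=0+4=4
after sub ebx, 2: ebx=8-2=6
cmp ebx, 0  (cmp 6,0)
jg start: taken
after mov edi, [ecx]: edi=M[4]=9
after and edi, 240: edi=9&240=0
after add ecx, 4: ecx=4+4=8
after sub ebx, 2: ebx=6-2=4
cmp ebx, 0  (cmp 4,0)
jg start: taken
after mov edi, [ecx]: edi=M[8]=19
after and edi, 240: edi=19&240=16
after add ecx, 4: ecx=8+4=12
after sub ebx, 2: ebx=4-2=2
cmp ebx, 0  (cmp 2,0)
jg start: taken
after mov edi, [ecx]: edi=M[12]=7
after and edi, 240: edi=7&240=0
after add ecx, 4: ecx=12+4=16
after sub ebx, 2: ebx=2-2=0
cmp ebx, 0  (cmp 0,0)
After step 26: ecx = 16.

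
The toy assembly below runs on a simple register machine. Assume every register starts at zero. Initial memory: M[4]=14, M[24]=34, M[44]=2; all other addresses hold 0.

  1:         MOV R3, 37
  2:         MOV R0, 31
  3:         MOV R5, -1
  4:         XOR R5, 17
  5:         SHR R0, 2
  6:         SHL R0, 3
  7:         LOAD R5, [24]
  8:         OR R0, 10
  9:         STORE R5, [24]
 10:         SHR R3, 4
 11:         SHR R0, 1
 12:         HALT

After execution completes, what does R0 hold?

after MOV R3, 37: R3=37
after MOV R0, 31: R0=31
after MOV R5, -1: R5=-1
after XOR R5, 17: R5=(-1)^17=-18
after SHR R0, 2: R0=31>>2=7
after SHL R0, 3: R0=7<<3=56
after LOAD R5, [24]: R5=M[24]=34
after OR R0, 10: R0=56|10=58
STORE R5, [24] → M[24]=34
after SHR R3, 4: R3=37>>4=2
after SHR R0, 1: R0=58>>1=29
halt.

29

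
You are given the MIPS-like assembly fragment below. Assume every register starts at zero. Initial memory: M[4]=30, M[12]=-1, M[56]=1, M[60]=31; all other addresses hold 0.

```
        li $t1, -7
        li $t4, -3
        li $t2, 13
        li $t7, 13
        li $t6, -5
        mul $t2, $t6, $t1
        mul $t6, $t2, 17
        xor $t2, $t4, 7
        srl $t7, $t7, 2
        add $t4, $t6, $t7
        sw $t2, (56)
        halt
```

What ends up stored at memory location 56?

-6

after li $t1, -7: $t1=-7
after li $t4, -3: $t4=-3
after li $t2, 13: $t2=13
after li $t7, 13: $t7=13
after li $t6, -5: $t6=-5
after mul $t2, $t6, $t1: $t2=(-5)*(-7)=35
after mul $t6, $t2, 17: $t6=35*17=595
after xor $t2, $t4, 7: $t2=(-3)^7=-6
after srl $t7, $t7, 2: $t7=13>>2=3
after add $t4, $t6, $t7: $t4=595+3=598
sw $t2, (56) → M[56]=-6
halt.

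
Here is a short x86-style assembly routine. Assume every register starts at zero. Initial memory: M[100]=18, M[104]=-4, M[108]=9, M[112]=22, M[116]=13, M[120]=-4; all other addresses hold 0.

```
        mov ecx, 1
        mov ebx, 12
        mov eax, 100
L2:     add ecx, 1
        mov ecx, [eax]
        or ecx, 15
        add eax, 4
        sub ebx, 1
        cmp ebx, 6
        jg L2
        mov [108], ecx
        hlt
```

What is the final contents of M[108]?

-1

mov ecx, 1 → ecx=1
mov ebx, 12 → ebx=12
mov eax, 100 → eax=100
add ecx, 1 → ecx=1+1=2
mov ecx, [eax] → ecx=M[100]=18
or ecx, 15 → ecx=18|15=31
add eax, 4 → eax=100+4=104
sub ebx, 1 → ebx=12-1=11
cmp ebx, 6  (cmp 11,6)
jg L2: taken
add ecx, 1 → ecx=31+1=32
mov ecx, [eax] → ecx=M[104]=-4
or ecx, 15 → ecx=(-4)|15=-1
add eax, 4 → eax=104+4=108
sub ebx, 1 → ebx=11-1=10
cmp ebx, 6  (cmp 10,6)
jg L2: taken
add ecx, 1 → ecx=(-1)+1=0
mov ecx, [eax] → ecx=M[108]=9
or ecx, 15 → ecx=9|15=15
add eax, 4 → eax=108+4=112
sub ebx, 1 → ebx=10-1=9
cmp ebx, 6  (cmp 9,6)
jg L2: taken
add ecx, 1 → ecx=15+1=16
mov ecx, [eax] → ecx=M[112]=22
or ecx, 15 → ecx=22|15=31
add eax, 4 → eax=112+4=116
sub ebx, 1 → ebx=9-1=8
cmp ebx, 6  (cmp 8,6)
jg L2: taken
add ecx, 1 → ecx=31+1=32
mov ecx, [eax] → ecx=M[116]=13
or ecx, 15 → ecx=13|15=15
add eax, 4 → eax=116+4=120
sub ebx, 1 → ebx=8-1=7
cmp ebx, 6  (cmp 7,6)
jg L2: taken
add ecx, 1 → ecx=15+1=16
mov ecx, [eax] → ecx=M[120]=-4
or ecx, 15 → ecx=(-4)|15=-1
add eax, 4 → eax=120+4=124
sub ebx, 1 → ebx=7-1=6
cmp ebx, 6  (cmp 6,6)
jg L2: not taken
mov [108], ecx → M[108]=-1
halt.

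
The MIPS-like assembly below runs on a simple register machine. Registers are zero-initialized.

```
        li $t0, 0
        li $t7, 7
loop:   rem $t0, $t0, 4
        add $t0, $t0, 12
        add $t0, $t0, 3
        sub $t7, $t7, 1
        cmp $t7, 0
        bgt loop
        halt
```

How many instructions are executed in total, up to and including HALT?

$t0=0
$t7=7
$t0=0%4=0
$t0=0+12=12
$t0=12+3=15
$t7=7-1=6
cmp $t7, 0  (cmp 6,0)
bgt loop: taken
$t0=15%4=3
$t0=3+12=15
$t0=15+3=18
$t7=6-1=5
cmp $t7, 0  (cmp 5,0)
bgt loop: taken
$t0=18%4=2
$t0=2+12=14
$t0=14+3=17
$t7=5-1=4
cmp $t7, 0  (cmp 4,0)
bgt loop: taken
$t0=17%4=1
$t0=1+12=13
$t0=13+3=16
$t7=4-1=3
cmp $t7, 0  (cmp 3,0)
bgt loop: taken
$t0=16%4=0
$t0=0+12=12
$t0=12+3=15
$t7=3-1=2
cmp $t7, 0  (cmp 2,0)
bgt loop: taken
$t0=15%4=3
$t0=3+12=15
$t0=15+3=18
$t7=2-1=1
cmp $t7, 0  (cmp 1,0)
bgt loop: taken
$t0=18%4=2
$t0=2+12=14
$t0=14+3=17
$t7=1-1=0
cmp $t7, 0  (cmp 0,0)
bgt loop: not taken
halt.
Total executed instructions: 45.

45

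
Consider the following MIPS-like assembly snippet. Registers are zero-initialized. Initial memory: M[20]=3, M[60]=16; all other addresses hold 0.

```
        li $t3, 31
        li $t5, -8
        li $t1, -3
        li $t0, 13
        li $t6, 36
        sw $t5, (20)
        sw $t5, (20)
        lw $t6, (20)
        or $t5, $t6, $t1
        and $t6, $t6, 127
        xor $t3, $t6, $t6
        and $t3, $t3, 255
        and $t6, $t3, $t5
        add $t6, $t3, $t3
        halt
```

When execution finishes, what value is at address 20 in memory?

-8

$t3=31
$t5=-8
$t1=-3
$t0=13
$t6=36
sw $t5, (20) → M[20]=-8
sw $t5, (20) → M[20]=-8
$t6=M[20]=-8
$t5=(-8)|(-3)=-3
$t6=(-8)&127=120
$t3=120^120=0
$t3=0&255=0
$t6=0&(-3)=0
$t6=0+0=0
halt.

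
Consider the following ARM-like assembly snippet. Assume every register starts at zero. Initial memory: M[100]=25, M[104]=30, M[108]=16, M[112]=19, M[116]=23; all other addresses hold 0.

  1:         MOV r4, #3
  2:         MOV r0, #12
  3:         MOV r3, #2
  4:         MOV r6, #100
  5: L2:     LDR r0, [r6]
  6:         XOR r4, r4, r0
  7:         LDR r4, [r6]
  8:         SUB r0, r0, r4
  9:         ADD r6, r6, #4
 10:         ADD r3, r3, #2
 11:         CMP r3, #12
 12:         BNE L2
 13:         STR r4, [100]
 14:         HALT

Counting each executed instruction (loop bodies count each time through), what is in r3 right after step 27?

8

after MOV r4, #3: r4=3
after MOV r0, #12: r0=12
after MOV r3, #2: r3=2
after MOV r6, #100: r6=100
after LDR r0, [r6]: r0=M[100]=25
after XOR r4, r4, r0: r4=3^25=26
after LDR r4, [r6]: r4=M[100]=25
after SUB r0, r0, r4: r0=25-25=0
after ADD r6, r6, #4: r6=100+4=104
after ADD r3, r3, #2: r3=2+2=4
CMP r3, #12  (cmp 4,12)
BNE L2: taken
after LDR r0, [r6]: r0=M[104]=30
after XOR r4, r4, r0: r4=25^30=7
after LDR r4, [r6]: r4=M[104]=30
after SUB r0, r0, r4: r0=30-30=0
after ADD r6, r6, #4: r6=104+4=108
after ADD r3, r3, #2: r3=4+2=6
CMP r3, #12  (cmp 6,12)
BNE L2: taken
after LDR r0, [r6]: r0=M[108]=16
after XOR r4, r4, r0: r4=30^16=14
after LDR r4, [r6]: r4=M[108]=16
after SUB r0, r0, r4: r0=16-16=0
after ADD r6, r6, #4: r6=108+4=112
after ADD r3, r3, #2: r3=6+2=8
CMP r3, #12  (cmp 8,12)
After step 27: r3 = 8.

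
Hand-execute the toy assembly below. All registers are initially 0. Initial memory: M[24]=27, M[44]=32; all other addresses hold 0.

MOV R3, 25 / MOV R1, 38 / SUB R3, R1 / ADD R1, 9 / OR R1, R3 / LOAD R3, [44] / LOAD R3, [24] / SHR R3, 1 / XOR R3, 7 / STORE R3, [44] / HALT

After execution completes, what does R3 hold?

10

MOV R3, 25 → R3=25
MOV R1, 38 → R1=38
SUB R3, R1 → R3=25-38=-13
ADD R1, 9 → R1=38+9=47
OR R1, R3 → R1=47|(-13)=-1
LOAD R3, [44] → R3=M[44]=32
LOAD R3, [24] → R3=M[24]=27
SHR R3, 1 → R3=27>>1=13
XOR R3, 7 → R3=13^7=10
STORE R3, [44] → M[44]=10
halt.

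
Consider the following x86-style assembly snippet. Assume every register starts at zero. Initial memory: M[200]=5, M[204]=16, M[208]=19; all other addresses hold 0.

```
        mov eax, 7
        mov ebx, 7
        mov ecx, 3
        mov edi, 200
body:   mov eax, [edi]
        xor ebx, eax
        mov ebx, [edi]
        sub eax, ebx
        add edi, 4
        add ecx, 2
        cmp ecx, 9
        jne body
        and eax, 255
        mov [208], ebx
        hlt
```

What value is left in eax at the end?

0

eax=7
ebx=7
ecx=3
edi=200
eax=M[200]=5
ebx=7^5=2
ebx=M[200]=5
eax=5-5=0
edi=200+4=204
ecx=3+2=5
cmp ecx, 9  (cmp 5,9)
jne body: taken
eax=M[204]=16
ebx=5^16=21
ebx=M[204]=16
eax=16-16=0
edi=204+4=208
ecx=5+2=7
cmp ecx, 9  (cmp 7,9)
jne body: taken
eax=M[208]=19
ebx=16^19=3
ebx=M[208]=19
eax=19-19=0
edi=208+4=212
ecx=7+2=9
cmp ecx, 9  (cmp 9,9)
jne body: not taken
eax=0&255=0
mov [208], ebx → M[208]=19
halt.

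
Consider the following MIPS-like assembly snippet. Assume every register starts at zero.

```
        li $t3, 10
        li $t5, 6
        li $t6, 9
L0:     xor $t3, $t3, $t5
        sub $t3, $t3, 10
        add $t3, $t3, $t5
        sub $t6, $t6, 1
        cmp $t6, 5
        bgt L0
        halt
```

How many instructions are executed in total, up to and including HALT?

li $t3, 10 → $t3=10
li $t5, 6 → $t5=6
li $t6, 9 → $t6=9
xor $t3, $t3, $t5 → $t3=10^6=12
sub $t3, $t3, 10 → $t3=12-10=2
add $t3, $t3, $t5 → $t3=2+6=8
sub $t6, $t6, 1 → $t6=9-1=8
cmp $t6, 5  (cmp 8,5)
bgt L0: taken
xor $t3, $t3, $t5 → $t3=8^6=14
sub $t3, $t3, 10 → $t3=14-10=4
add $t3, $t3, $t5 → $t3=4+6=10
sub $t6, $t6, 1 → $t6=8-1=7
cmp $t6, 5  (cmp 7,5)
bgt L0: taken
xor $t3, $t3, $t5 → $t3=10^6=12
sub $t3, $t3, 10 → $t3=12-10=2
add $t3, $t3, $t5 → $t3=2+6=8
sub $t6, $t6, 1 → $t6=7-1=6
cmp $t6, 5  (cmp 6,5)
bgt L0: taken
xor $t3, $t3, $t5 → $t3=8^6=14
sub $t3, $t3, 10 → $t3=14-10=4
add $t3, $t3, $t5 → $t3=4+6=10
sub $t6, $t6, 1 → $t6=6-1=5
cmp $t6, 5  (cmp 5,5)
bgt L0: not taken
halt.
Total executed instructions: 28.

28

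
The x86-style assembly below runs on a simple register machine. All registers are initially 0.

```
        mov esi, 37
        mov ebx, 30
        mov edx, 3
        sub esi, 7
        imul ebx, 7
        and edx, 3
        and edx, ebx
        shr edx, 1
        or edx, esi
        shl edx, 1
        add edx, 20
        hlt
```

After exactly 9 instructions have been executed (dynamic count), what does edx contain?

31

esi=37
ebx=30
edx=3
esi=37-7=30
ebx=30*7=210
edx=3&3=3
edx=3&210=2
edx=2>>1=1
edx=1|30=31
After step 9: edx = 31.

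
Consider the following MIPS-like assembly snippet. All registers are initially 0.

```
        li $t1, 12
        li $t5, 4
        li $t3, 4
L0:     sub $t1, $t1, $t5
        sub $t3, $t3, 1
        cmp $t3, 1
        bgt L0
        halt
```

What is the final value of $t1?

0

li $t1, 12 → $t1=12
li $t5, 4 → $t5=4
li $t3, 4 → $t3=4
sub $t1, $t1, $t5 → $t1=12-4=8
sub $t3, $t3, 1 → $t3=4-1=3
cmp $t3, 1  (cmp 3,1)
bgt L0: taken
sub $t1, $t1, $t5 → $t1=8-4=4
sub $t3, $t3, 1 → $t3=3-1=2
cmp $t3, 1  (cmp 2,1)
bgt L0: taken
sub $t1, $t1, $t5 → $t1=4-4=0
sub $t3, $t3, 1 → $t3=2-1=1
cmp $t3, 1  (cmp 1,1)
bgt L0: not taken
halt.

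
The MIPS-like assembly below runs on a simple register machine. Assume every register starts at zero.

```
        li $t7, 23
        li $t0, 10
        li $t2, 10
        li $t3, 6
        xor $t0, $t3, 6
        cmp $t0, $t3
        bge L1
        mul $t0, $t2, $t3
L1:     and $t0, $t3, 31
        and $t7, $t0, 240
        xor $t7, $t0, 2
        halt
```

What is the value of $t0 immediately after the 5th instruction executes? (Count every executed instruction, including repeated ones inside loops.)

0

after li $t7, 23: $t7=23
after li $t0, 10: $t0=10
after li $t2, 10: $t2=10
after li $t3, 6: $t3=6
after xor $t0, $t3, 6: $t0=6^6=0
After step 5: $t0 = 0.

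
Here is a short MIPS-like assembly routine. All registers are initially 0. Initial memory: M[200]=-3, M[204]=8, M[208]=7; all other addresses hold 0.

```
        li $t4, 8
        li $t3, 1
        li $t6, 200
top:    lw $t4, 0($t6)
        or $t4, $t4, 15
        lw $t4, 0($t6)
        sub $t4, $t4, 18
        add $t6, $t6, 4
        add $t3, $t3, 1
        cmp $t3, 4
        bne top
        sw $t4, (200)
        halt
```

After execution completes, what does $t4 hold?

li $t4, 8 → $t4=8
li $t3, 1 → $t3=1
li $t6, 200 → $t6=200
lw $t4, 0($t6) → $t4=M[200]=-3
or $t4, $t4, 15 → $t4=(-3)|15=-1
lw $t4, 0($t6) → $t4=M[200]=-3
sub $t4, $t4, 18 → $t4=(-3)-18=-21
add $t6, $t6, 4 → $t6=200+4=204
add $t3, $t3, 1 → $t3=1+1=2
cmp $t3, 4  (cmp 2,4)
bne top: taken
lw $t4, 0($t6) → $t4=M[204]=8
or $t4, $t4, 15 → $t4=8|15=15
lw $t4, 0($t6) → $t4=M[204]=8
sub $t4, $t4, 18 → $t4=8-18=-10
add $t6, $t6, 4 → $t6=204+4=208
add $t3, $t3, 1 → $t3=2+1=3
cmp $t3, 4  (cmp 3,4)
bne top: taken
lw $t4, 0($t6) → $t4=M[208]=7
or $t4, $t4, 15 → $t4=7|15=15
lw $t4, 0($t6) → $t4=M[208]=7
sub $t4, $t4, 18 → $t4=7-18=-11
add $t6, $t6, 4 → $t6=208+4=212
add $t3, $t3, 1 → $t3=3+1=4
cmp $t3, 4  (cmp 4,4)
bne top: not taken
sw $t4, (200) → M[200]=-11
halt.

-11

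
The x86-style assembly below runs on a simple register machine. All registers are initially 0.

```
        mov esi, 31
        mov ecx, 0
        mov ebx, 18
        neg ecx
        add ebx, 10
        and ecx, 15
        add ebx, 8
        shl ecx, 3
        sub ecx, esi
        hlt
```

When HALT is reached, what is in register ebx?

36

mov esi, 31 → esi=31
mov ecx, 0 → ecx=0
mov ebx, 18 → ebx=18
neg ecx → ecx=-(0)=0
add ebx, 10 → ebx=18+10=28
and ecx, 15 → ecx=0&15=0
add ebx, 8 → ebx=28+8=36
shl ecx, 3 → ecx=0<<3=0
sub ecx, esi → ecx=0-31=-31
halt.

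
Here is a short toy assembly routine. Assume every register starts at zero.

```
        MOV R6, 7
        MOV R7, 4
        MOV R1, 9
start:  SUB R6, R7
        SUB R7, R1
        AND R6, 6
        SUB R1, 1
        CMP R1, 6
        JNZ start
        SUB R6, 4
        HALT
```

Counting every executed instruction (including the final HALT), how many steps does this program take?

R6=7
R7=4
R1=9
R6=7-4=3
R7=4-9=-5
R6=3&6=2
R1=9-1=8
CMP R1, 6  (cmp 8,6)
JNZ start: taken
R6=2-(-5)=7
R7=(-5)-8=-13
R6=7&6=6
R1=8-1=7
CMP R1, 6  (cmp 7,6)
JNZ start: taken
R6=6-(-13)=19
R7=(-13)-7=-20
R6=19&6=2
R1=7-1=6
CMP R1, 6  (cmp 6,6)
JNZ start: not taken
R6=2-4=-2
halt.
Total executed instructions: 23.

23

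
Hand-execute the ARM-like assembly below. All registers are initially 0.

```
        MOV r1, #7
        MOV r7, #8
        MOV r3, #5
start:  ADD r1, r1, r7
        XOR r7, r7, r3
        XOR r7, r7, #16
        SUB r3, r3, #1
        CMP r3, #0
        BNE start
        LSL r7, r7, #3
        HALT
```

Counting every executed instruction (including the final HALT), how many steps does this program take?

35

r1=7
r7=8
r3=5
r1=7+8=15
r7=8^5=13
r7=13^16=29
r3=5-1=4
CMP r3, #0  (cmp 4,0)
BNE start: taken
r1=15+29=44
r7=29^4=25
r7=25^16=9
r3=4-1=3
CMP r3, #0  (cmp 3,0)
BNE start: taken
r1=44+9=53
r7=9^3=10
r7=10^16=26
r3=3-1=2
CMP r3, #0  (cmp 2,0)
BNE start: taken
r1=53+26=79
r7=26^2=24
r7=24^16=8
r3=2-1=1
CMP r3, #0  (cmp 1,0)
BNE start: taken
r1=79+8=87
r7=8^1=9
r7=9^16=25
r3=1-1=0
CMP r3, #0  (cmp 0,0)
BNE start: not taken
r7=25<<3=200
halt.
Total executed instructions: 35.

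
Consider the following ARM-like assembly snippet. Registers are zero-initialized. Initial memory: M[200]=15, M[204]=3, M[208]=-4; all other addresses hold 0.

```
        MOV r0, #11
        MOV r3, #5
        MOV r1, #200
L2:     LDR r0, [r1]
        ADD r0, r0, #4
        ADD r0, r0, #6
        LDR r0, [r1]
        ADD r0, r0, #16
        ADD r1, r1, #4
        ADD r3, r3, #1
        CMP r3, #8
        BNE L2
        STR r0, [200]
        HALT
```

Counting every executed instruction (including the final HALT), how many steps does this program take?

32

r0=11
r3=5
r1=200
r0=M[200]=15
r0=15+4=19
r0=19+6=25
r0=M[200]=15
r0=15+16=31
r1=200+4=204
r3=5+1=6
CMP r3, #8  (cmp 6,8)
BNE L2: taken
r0=M[204]=3
r0=3+4=7
r0=7+6=13
r0=M[204]=3
r0=3+16=19
r1=204+4=208
r3=6+1=7
CMP r3, #8  (cmp 7,8)
BNE L2: taken
r0=M[208]=-4
r0=(-4)+4=0
r0=0+6=6
r0=M[208]=-4
r0=(-4)+16=12
r1=208+4=212
r3=7+1=8
CMP r3, #8  (cmp 8,8)
BNE L2: not taken
STR r0, [200] → M[200]=12
halt.
Total executed instructions: 32.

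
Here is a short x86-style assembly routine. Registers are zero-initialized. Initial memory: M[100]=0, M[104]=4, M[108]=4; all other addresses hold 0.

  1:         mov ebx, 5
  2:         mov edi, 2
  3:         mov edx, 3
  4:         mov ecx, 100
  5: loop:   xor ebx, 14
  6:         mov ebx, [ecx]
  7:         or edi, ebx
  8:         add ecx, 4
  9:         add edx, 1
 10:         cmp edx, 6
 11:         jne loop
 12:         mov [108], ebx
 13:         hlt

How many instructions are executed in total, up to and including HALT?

27

ebx=5
edi=2
edx=3
ecx=100
ebx=5^14=11
ebx=M[100]=0
edi=2|0=2
ecx=100+4=104
edx=3+1=4
cmp edx, 6  (cmp 4,6)
jne loop: taken
ebx=0^14=14
ebx=M[104]=4
edi=2|4=6
ecx=104+4=108
edx=4+1=5
cmp edx, 6  (cmp 5,6)
jne loop: taken
ebx=4^14=10
ebx=M[108]=4
edi=6|4=6
ecx=108+4=112
edx=5+1=6
cmp edx, 6  (cmp 6,6)
jne loop: not taken
mov [108], ebx → M[108]=4
halt.
Total executed instructions: 27.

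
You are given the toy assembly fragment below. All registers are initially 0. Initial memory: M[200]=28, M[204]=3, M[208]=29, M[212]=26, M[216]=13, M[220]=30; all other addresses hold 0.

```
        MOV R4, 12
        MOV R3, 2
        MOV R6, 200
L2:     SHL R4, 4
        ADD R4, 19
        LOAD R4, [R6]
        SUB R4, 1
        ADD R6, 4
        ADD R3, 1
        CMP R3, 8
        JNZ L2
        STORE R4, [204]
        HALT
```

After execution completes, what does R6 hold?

224

after MOV R4, 12: R4=12
after MOV R3, 2: R3=2
after MOV R6, 200: R6=200
after SHL R4, 4: R4=12<<4=192
after ADD R4, 19: R4=192+19=211
after LOAD R4, [R6]: R4=M[200]=28
after SUB R4, 1: R4=28-1=27
after ADD R6, 4: R6=200+4=204
after ADD R3, 1: R3=2+1=3
CMP R3, 8  (cmp 3,8)
JNZ L2: taken
after SHL R4, 4: R4=27<<4=432
after ADD R4, 19: R4=432+19=451
after LOAD R4, [R6]: R4=M[204]=3
after SUB R4, 1: R4=3-1=2
after ADD R6, 4: R6=204+4=208
after ADD R3, 1: R3=3+1=4
CMP R3, 8  (cmp 4,8)
JNZ L2: taken
after SHL R4, 4: R4=2<<4=32
after ADD R4, 19: R4=32+19=51
after LOAD R4, [R6]: R4=M[208]=29
after SUB R4, 1: R4=29-1=28
after ADD R6, 4: R6=208+4=212
after ADD R3, 1: R3=4+1=5
CMP R3, 8  (cmp 5,8)
JNZ L2: taken
after SHL R4, 4: R4=28<<4=448
after ADD R4, 19: R4=448+19=467
after LOAD R4, [R6]: R4=M[212]=26
after SUB R4, 1: R4=26-1=25
after ADD R6, 4: R6=212+4=216
after ADD R3, 1: R3=5+1=6
CMP R3, 8  (cmp 6,8)
JNZ L2: taken
after SHL R4, 4: R4=25<<4=400
after ADD R4, 19: R4=400+19=419
after LOAD R4, [R6]: R4=M[216]=13
after SUB R4, 1: R4=13-1=12
after ADD R6, 4: R6=216+4=220
after ADD R3, 1: R3=6+1=7
CMP R3, 8  (cmp 7,8)
JNZ L2: taken
after SHL R4, 4: R4=12<<4=192
after ADD R4, 19: R4=192+19=211
after LOAD R4, [R6]: R4=M[220]=30
after SUB R4, 1: R4=30-1=29
after ADD R6, 4: R6=220+4=224
after ADD R3, 1: R3=7+1=8
CMP R3, 8  (cmp 8,8)
JNZ L2: not taken
STORE R4, [204] → M[204]=29
halt.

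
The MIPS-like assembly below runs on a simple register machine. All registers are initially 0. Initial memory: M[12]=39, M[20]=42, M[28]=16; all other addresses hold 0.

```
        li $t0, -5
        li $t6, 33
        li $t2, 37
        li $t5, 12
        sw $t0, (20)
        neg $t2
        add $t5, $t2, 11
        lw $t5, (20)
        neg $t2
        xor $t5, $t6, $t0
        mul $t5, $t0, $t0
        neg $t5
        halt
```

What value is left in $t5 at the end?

li $t0, -5 → $t0=-5
li $t6, 33 → $t6=33
li $t2, 37 → $t2=37
li $t5, 12 → $t5=12
sw $t0, (20) → M[20]=-5
neg $t2 → $t2=-(37)=-37
add $t5, $t2, 11 → $t5=(-37)+11=-26
lw $t5, (20) → $t5=M[20]=-5
neg $t2 → $t2=-(-37)=37
xor $t5, $t6, $t0 → $t5=33^(-5)=-38
mul $t5, $t0, $t0 → $t5=(-5)*(-5)=25
neg $t5 → $t5=-(25)=-25
halt.

-25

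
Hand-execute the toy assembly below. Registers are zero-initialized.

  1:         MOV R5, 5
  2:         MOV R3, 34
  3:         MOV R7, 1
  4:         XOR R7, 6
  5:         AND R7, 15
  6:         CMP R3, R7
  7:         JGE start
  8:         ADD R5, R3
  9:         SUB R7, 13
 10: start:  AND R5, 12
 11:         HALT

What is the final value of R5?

MOV R5, 5 → R5=5
MOV R3, 34 → R3=34
MOV R7, 1 → R7=1
XOR R7, 6 → R7=1^6=7
AND R7, 15 → R7=7&15=7
CMP R3, R7  (cmp 34,7)
JGE start: taken
AND R5, 12 → R5=5&12=4
halt.

4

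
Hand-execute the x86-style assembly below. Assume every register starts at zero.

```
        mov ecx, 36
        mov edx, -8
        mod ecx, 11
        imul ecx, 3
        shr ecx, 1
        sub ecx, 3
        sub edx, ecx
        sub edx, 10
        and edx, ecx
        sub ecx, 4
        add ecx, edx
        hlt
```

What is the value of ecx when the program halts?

-2

mov ecx, 36 → ecx=36
mov edx, -8 → edx=-8
mod ecx, 11 → ecx=36%11=3
imul ecx, 3 → ecx=3*3=9
shr ecx, 1 → ecx=9>>1=4
sub ecx, 3 → ecx=4-3=1
sub edx, ecx → edx=(-8)-1=-9
sub edx, 10 → edx=(-9)-10=-19
and edx, ecx → edx=(-19)&1=1
sub ecx, 4 → ecx=1-4=-3
add ecx, edx → ecx=(-3)+1=-2
halt.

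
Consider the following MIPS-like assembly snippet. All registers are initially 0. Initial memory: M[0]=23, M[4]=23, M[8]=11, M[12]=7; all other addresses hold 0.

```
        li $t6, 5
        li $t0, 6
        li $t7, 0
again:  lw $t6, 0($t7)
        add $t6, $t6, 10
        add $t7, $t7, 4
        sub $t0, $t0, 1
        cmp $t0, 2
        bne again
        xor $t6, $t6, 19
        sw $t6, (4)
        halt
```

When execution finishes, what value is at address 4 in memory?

after li $t6, 5: $t6=5
after li $t0, 6: $t0=6
after li $t7, 0: $t7=0
after lw $t6, 0($t7): $t6=M[0]=23
after add $t6, $t6, 10: $t6=23+10=33
after add $t7, $t7, 4: $t7=0+4=4
after sub $t0, $t0, 1: $t0=6-1=5
cmp $t0, 2  (cmp 5,2)
bne again: taken
after lw $t6, 0($t7): $t6=M[4]=23
after add $t6, $t6, 10: $t6=23+10=33
after add $t7, $t7, 4: $t7=4+4=8
after sub $t0, $t0, 1: $t0=5-1=4
cmp $t0, 2  (cmp 4,2)
bne again: taken
after lw $t6, 0($t7): $t6=M[8]=11
after add $t6, $t6, 10: $t6=11+10=21
after add $t7, $t7, 4: $t7=8+4=12
after sub $t0, $t0, 1: $t0=4-1=3
cmp $t0, 2  (cmp 3,2)
bne again: taken
after lw $t6, 0($t7): $t6=M[12]=7
after add $t6, $t6, 10: $t6=7+10=17
after add $t7, $t7, 4: $t7=12+4=16
after sub $t0, $t0, 1: $t0=3-1=2
cmp $t0, 2  (cmp 2,2)
bne again: not taken
after xor $t6, $t6, 19: $t6=17^19=2
sw $t6, (4) → M[4]=2
halt.

2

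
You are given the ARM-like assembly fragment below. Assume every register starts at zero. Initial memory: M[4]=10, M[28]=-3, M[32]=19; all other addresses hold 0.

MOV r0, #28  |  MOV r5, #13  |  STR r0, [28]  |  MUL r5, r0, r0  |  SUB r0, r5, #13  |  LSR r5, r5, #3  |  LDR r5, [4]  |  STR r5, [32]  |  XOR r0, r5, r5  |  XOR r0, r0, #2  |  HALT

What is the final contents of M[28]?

28

MOV r0, #28 → r0=28
MOV r5, #13 → r5=13
STR r0, [28] → M[28]=28
MUL r5, r0, r0 → r5=28*28=784
SUB r0, r5, #13 → r0=784-13=771
LSR r5, r5, #3 → r5=784>>3=98
LDR r5, [4] → r5=M[4]=10
STR r5, [32] → M[32]=10
XOR r0, r5, r5 → r0=10^10=0
XOR r0, r0, #2 → r0=0^2=2
halt.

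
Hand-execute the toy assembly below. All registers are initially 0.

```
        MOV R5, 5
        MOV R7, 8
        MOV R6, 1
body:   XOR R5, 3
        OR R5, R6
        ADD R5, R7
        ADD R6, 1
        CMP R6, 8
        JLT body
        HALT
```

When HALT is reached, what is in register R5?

63

after MOV R5, 5: R5=5
after MOV R7, 8: R7=8
after MOV R6, 1: R6=1
after XOR R5, 3: R5=5^3=6
after OR R5, R6: R5=6|1=7
after ADD R5, R7: R5=7+8=15
after ADD R6, 1: R6=1+1=2
CMP R6, 8  (cmp 2,8)
JLT body: taken
after XOR R5, 3: R5=15^3=12
after OR R5, R6: R5=12|2=14
after ADD R5, R7: R5=14+8=22
after ADD R6, 1: R6=2+1=3
CMP R6, 8  (cmp 3,8)
JLT body: taken
after XOR R5, 3: R5=22^3=21
after OR R5, R6: R5=21|3=23
after ADD R5, R7: R5=23+8=31
after ADD R6, 1: R6=3+1=4
CMP R6, 8  (cmp 4,8)
JLT body: taken
after XOR R5, 3: R5=31^3=28
after OR R5, R6: R5=28|4=28
after ADD R5, R7: R5=28+8=36
after ADD R6, 1: R6=4+1=5
CMP R6, 8  (cmp 5,8)
JLT body: taken
after XOR R5, 3: R5=36^3=39
after OR R5, R6: R5=39|5=39
after ADD R5, R7: R5=39+8=47
after ADD R6, 1: R6=5+1=6
CMP R6, 8  (cmp 6,8)
JLT body: taken
after XOR R5, 3: R5=47^3=44
after OR R5, R6: R5=44|6=46
after ADD R5, R7: R5=46+8=54
after ADD R6, 1: R6=6+1=7
CMP R6, 8  (cmp 7,8)
JLT body: taken
after XOR R5, 3: R5=54^3=53
after OR R5, R6: R5=53|7=55
after ADD R5, R7: R5=55+8=63
after ADD R6, 1: R6=7+1=8
CMP R6, 8  (cmp 8,8)
JLT body: not taken
halt.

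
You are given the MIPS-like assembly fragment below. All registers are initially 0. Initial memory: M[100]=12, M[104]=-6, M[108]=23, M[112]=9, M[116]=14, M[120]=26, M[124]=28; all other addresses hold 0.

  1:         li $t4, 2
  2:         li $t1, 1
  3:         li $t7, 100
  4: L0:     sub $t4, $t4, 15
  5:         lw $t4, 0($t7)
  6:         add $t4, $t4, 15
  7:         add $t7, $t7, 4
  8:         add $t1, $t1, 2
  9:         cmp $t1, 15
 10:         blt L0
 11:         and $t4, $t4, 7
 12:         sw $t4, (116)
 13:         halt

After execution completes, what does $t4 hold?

3

li $t4, 2 → $t4=2
li $t1, 1 → $t1=1
li $t7, 100 → $t7=100
sub $t4, $t4, 15 → $t4=2-15=-13
lw $t4, 0($t7) → $t4=M[100]=12
add $t4, $t4, 15 → $t4=12+15=27
add $t7, $t7, 4 → $t7=100+4=104
add $t1, $t1, 2 → $t1=1+2=3
cmp $t1, 15  (cmp 3,15)
blt L0: taken
sub $t4, $t4, 15 → $t4=27-15=12
lw $t4, 0($t7) → $t4=M[104]=-6
add $t4, $t4, 15 → $t4=(-6)+15=9
add $t7, $t7, 4 → $t7=104+4=108
add $t1, $t1, 2 → $t1=3+2=5
cmp $t1, 15  (cmp 5,15)
blt L0: taken
sub $t4, $t4, 15 → $t4=9-15=-6
lw $t4, 0($t7) → $t4=M[108]=23
add $t4, $t4, 15 → $t4=23+15=38
add $t7, $t7, 4 → $t7=108+4=112
add $t1, $t1, 2 → $t1=5+2=7
cmp $t1, 15  (cmp 7,15)
blt L0: taken
sub $t4, $t4, 15 → $t4=38-15=23
lw $t4, 0($t7) → $t4=M[112]=9
add $t4, $t4, 15 → $t4=9+15=24
add $t7, $t7, 4 → $t7=112+4=116
add $t1, $t1, 2 → $t1=7+2=9
cmp $t1, 15  (cmp 9,15)
blt L0: taken
sub $t4, $t4, 15 → $t4=24-15=9
lw $t4, 0($t7) → $t4=M[116]=14
add $t4, $t4, 15 → $t4=14+15=29
add $t7, $t7, 4 → $t7=116+4=120
add $t1, $t1, 2 → $t1=9+2=11
cmp $t1, 15  (cmp 11,15)
blt L0: taken
sub $t4, $t4, 15 → $t4=29-15=14
lw $t4, 0($t7) → $t4=M[120]=26
add $t4, $t4, 15 → $t4=26+15=41
add $t7, $t7, 4 → $t7=120+4=124
add $t1, $t1, 2 → $t1=11+2=13
cmp $t1, 15  (cmp 13,15)
blt L0: taken
sub $t4, $t4, 15 → $t4=41-15=26
lw $t4, 0($t7) → $t4=M[124]=28
add $t4, $t4, 15 → $t4=28+15=43
add $t7, $t7, 4 → $t7=124+4=128
add $t1, $t1, 2 → $t1=13+2=15
cmp $t1, 15  (cmp 15,15)
blt L0: not taken
and $t4, $t4, 7 → $t4=43&7=3
sw $t4, (116) → M[116]=3
halt.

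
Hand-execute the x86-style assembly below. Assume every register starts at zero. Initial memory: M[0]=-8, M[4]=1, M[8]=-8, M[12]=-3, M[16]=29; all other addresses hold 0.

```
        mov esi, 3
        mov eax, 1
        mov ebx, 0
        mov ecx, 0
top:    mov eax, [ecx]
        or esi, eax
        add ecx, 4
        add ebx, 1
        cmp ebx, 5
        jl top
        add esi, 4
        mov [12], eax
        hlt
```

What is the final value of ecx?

esi=3
eax=1
ebx=0
ecx=0
eax=M[0]=-8
esi=3|(-8)=-5
ecx=0+4=4
ebx=0+1=1
cmp ebx, 5  (cmp 1,5)
jl top: taken
eax=M[4]=1
esi=(-5)|1=-5
ecx=4+4=8
ebx=1+1=2
cmp ebx, 5  (cmp 2,5)
jl top: taken
eax=M[8]=-8
esi=(-5)|(-8)=-5
ecx=8+4=12
ebx=2+1=3
cmp ebx, 5  (cmp 3,5)
jl top: taken
eax=M[12]=-3
esi=(-5)|(-3)=-1
ecx=12+4=16
ebx=3+1=4
cmp ebx, 5  (cmp 4,5)
jl top: taken
eax=M[16]=29
esi=(-1)|29=-1
ecx=16+4=20
ebx=4+1=5
cmp ebx, 5  (cmp 5,5)
jl top: not taken
esi=(-1)+4=3
mov [12], eax → M[12]=29
halt.

20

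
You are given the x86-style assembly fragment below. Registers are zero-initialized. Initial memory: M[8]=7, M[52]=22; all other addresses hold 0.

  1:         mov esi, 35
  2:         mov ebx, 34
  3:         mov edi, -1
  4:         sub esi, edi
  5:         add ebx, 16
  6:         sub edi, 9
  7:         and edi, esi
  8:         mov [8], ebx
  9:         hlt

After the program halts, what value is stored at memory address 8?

50

mov esi, 35 → esi=35
mov ebx, 34 → ebx=34
mov edi, -1 → edi=-1
sub esi, edi → esi=35-(-1)=36
add ebx, 16 → ebx=34+16=50
sub edi, 9 → edi=(-1)-9=-10
and edi, esi → edi=(-10)&36=36
mov [8], ebx → M[8]=50
halt.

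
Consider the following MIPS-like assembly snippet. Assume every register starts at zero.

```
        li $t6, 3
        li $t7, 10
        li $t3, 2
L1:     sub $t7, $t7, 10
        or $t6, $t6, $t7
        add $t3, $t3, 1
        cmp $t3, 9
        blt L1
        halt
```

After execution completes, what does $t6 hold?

$t6=3
$t7=10
$t3=2
$t7=10-10=0
$t6=3|0=3
$t3=2+1=3
cmp $t3, 9  (cmp 3,9)
blt L1: taken
$t7=0-10=-10
$t6=3|(-10)=-9
$t3=3+1=4
cmp $t3, 9  (cmp 4,9)
blt L1: taken
$t7=(-10)-10=-20
$t6=(-9)|(-20)=-1
$t3=4+1=5
cmp $t3, 9  (cmp 5,9)
blt L1: taken
$t7=(-20)-10=-30
$t6=(-1)|(-30)=-1
$t3=5+1=6
cmp $t3, 9  (cmp 6,9)
blt L1: taken
$t7=(-30)-10=-40
$t6=(-1)|(-40)=-1
$t3=6+1=7
cmp $t3, 9  (cmp 7,9)
blt L1: taken
$t7=(-40)-10=-50
$t6=(-1)|(-50)=-1
$t3=7+1=8
cmp $t3, 9  (cmp 8,9)
blt L1: taken
$t7=(-50)-10=-60
$t6=(-1)|(-60)=-1
$t3=8+1=9
cmp $t3, 9  (cmp 9,9)
blt L1: not taken
halt.

-1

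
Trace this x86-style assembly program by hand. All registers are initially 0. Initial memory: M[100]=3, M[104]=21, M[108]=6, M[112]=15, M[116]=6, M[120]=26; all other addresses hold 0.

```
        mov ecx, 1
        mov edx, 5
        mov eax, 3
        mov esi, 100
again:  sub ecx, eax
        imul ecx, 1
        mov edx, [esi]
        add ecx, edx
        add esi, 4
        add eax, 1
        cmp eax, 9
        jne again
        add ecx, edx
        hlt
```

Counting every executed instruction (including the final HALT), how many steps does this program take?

54

mov ecx, 1 → ecx=1
mov edx, 5 → edx=5
mov eax, 3 → eax=3
mov esi, 100 → esi=100
sub ecx, eax → ecx=1-3=-2
imul ecx, 1 → ecx=(-2)*1=-2
mov edx, [esi] → edx=M[100]=3
add ecx, edx → ecx=(-2)+3=1
add esi, 4 → esi=100+4=104
add eax, 1 → eax=3+1=4
cmp eax, 9  (cmp 4,9)
jne again: taken
sub ecx, eax → ecx=1-4=-3
imul ecx, 1 → ecx=(-3)*1=-3
mov edx, [esi] → edx=M[104]=21
add ecx, edx → ecx=(-3)+21=18
add esi, 4 → esi=104+4=108
add eax, 1 → eax=4+1=5
cmp eax, 9  (cmp 5,9)
jne again: taken
sub ecx, eax → ecx=18-5=13
imul ecx, 1 → ecx=13*1=13
mov edx, [esi] → edx=M[108]=6
add ecx, edx → ecx=13+6=19
add esi, 4 → esi=108+4=112
add eax, 1 → eax=5+1=6
cmp eax, 9  (cmp 6,9)
jne again: taken
sub ecx, eax → ecx=19-6=13
imul ecx, 1 → ecx=13*1=13
mov edx, [esi] → edx=M[112]=15
add ecx, edx → ecx=13+15=28
add esi, 4 → esi=112+4=116
add eax, 1 → eax=6+1=7
cmp eax, 9  (cmp 7,9)
jne again: taken
sub ecx, eax → ecx=28-7=21
imul ecx, 1 → ecx=21*1=21
mov edx, [esi] → edx=M[116]=6
add ecx, edx → ecx=21+6=27
add esi, 4 → esi=116+4=120
add eax, 1 → eax=7+1=8
cmp eax, 9  (cmp 8,9)
jne again: taken
sub ecx, eax → ecx=27-8=19
imul ecx, 1 → ecx=19*1=19
mov edx, [esi] → edx=M[120]=26
add ecx, edx → ecx=19+26=45
add esi, 4 → esi=120+4=124
add eax, 1 → eax=8+1=9
cmp eax, 9  (cmp 9,9)
jne again: not taken
add ecx, edx → ecx=45+26=71
halt.
Total executed instructions: 54.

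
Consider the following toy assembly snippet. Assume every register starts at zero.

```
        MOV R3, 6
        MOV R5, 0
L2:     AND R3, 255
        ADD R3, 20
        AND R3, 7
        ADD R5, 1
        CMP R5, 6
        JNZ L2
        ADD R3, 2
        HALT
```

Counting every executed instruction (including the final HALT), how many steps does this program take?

40

after MOV R3, 6: R3=6
after MOV R5, 0: R5=0
after AND R3, 255: R3=6&255=6
after ADD R3, 20: R3=6+20=26
after AND R3, 7: R3=26&7=2
after ADD R5, 1: R5=0+1=1
CMP R5, 6  (cmp 1,6)
JNZ L2: taken
after AND R3, 255: R3=2&255=2
after ADD R3, 20: R3=2+20=22
after AND R3, 7: R3=22&7=6
after ADD R5, 1: R5=1+1=2
CMP R5, 6  (cmp 2,6)
JNZ L2: taken
after AND R3, 255: R3=6&255=6
after ADD R3, 20: R3=6+20=26
after AND R3, 7: R3=26&7=2
after ADD R5, 1: R5=2+1=3
CMP R5, 6  (cmp 3,6)
JNZ L2: taken
after AND R3, 255: R3=2&255=2
after ADD R3, 20: R3=2+20=22
after AND R3, 7: R3=22&7=6
after ADD R5, 1: R5=3+1=4
CMP R5, 6  (cmp 4,6)
JNZ L2: taken
after AND R3, 255: R3=6&255=6
after ADD R3, 20: R3=6+20=26
after AND R3, 7: R3=26&7=2
after ADD R5, 1: R5=4+1=5
CMP R5, 6  (cmp 5,6)
JNZ L2: taken
after AND R3, 255: R3=2&255=2
after ADD R3, 20: R3=2+20=22
after AND R3, 7: R3=22&7=6
after ADD R5, 1: R5=5+1=6
CMP R5, 6  (cmp 6,6)
JNZ L2: not taken
after ADD R3, 2: R3=6+2=8
halt.
Total executed instructions: 40.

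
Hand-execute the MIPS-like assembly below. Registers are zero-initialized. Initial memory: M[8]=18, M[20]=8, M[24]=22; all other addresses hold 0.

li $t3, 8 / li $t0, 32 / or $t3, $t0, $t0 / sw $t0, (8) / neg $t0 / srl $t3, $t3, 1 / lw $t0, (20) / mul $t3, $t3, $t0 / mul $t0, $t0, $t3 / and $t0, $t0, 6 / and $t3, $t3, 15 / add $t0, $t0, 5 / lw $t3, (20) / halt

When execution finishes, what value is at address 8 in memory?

32

li $t3, 8 → $t3=8
li $t0, 32 → $t0=32
or $t3, $t0, $t0 → $t3=32|32=32
sw $t0, (8) → M[8]=32
neg $t0 → $t0=-(32)=-32
srl $t3, $t3, 1 → $t3=32>>1=16
lw $t0, (20) → $t0=M[20]=8
mul $t3, $t3, $t0 → $t3=16*8=128
mul $t0, $t0, $t3 → $t0=8*128=1024
and $t0, $t0, 6 → $t0=1024&6=0
and $t3, $t3, 15 → $t3=128&15=0
add $t0, $t0, 5 → $t0=0+5=5
lw $t3, (20) → $t3=M[20]=8
halt.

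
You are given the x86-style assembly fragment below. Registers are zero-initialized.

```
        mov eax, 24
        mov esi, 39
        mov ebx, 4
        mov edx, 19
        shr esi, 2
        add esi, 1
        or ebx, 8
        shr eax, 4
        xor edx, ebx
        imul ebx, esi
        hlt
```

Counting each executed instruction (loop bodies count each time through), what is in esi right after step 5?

9

mov eax, 24 → eax=24
mov esi, 39 → esi=39
mov ebx, 4 → ebx=4
mov edx, 19 → edx=19
shr esi, 2 → esi=39>>2=9
After step 5: esi = 9.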